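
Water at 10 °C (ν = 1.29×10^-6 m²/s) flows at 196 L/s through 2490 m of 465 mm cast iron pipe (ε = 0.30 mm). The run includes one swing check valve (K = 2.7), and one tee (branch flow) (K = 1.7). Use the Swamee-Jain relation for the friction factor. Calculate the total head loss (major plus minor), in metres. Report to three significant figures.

V = 4Q/(πD²) = 1.154 m/s; V²/2g = 0.06789 m
Re = 4.16×10^5, ε/D = 6.45×10^-4 → f = 0.01878 (Swamee-Jain)
Major: h_f = f(L/D)·V²/2g = 0.01878·5355·0.06789 = 6.828 m
Minor: ΣK = 4.40; h_m = ΣK·V²/2g = 0.2987 m
Total H_L = 6.828 + 0.2987 = 7.127 m

H_L ≈ 7.13 m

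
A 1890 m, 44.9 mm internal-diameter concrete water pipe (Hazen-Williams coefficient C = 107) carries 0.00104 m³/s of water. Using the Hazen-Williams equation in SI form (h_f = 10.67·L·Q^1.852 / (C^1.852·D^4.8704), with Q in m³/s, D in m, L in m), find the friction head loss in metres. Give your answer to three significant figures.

h_f ≈ 38.5 m

h_f = 10.67·1890·0.00104^1.852 / (107^1.852·0.0449^4.8704) = 38.53 m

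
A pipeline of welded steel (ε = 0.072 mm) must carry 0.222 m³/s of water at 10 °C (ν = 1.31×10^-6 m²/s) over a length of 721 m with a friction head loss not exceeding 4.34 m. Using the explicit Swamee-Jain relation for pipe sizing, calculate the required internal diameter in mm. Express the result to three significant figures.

D ≈ 405 mm

Swamee-Jain (Type III): D = 0.66·[ε^1.25·(LQ²/(gh_f))^4.75 + ν·Q^9.4·(L/(gh_f))^5.2]^0.04
LQ²/(gh_f) = 0.8346; L/(gh_f) = 16.93
Term 1 = ε^1.25·(…)^4.75 = 2.81×10^-6; Term 2 = ν·Q^9.4·(…)^5.2 = 2.30×10^-6
D = 0.66·(2.81×10^-6 + 2.30×10^-6)^0.04 = 0.4054 m = 405 mm
Check: V = 1.72 m/s, Re = 5.32×10^5, f = 0.01521, h_f = 4.08 m ≈ 4.34 m ✓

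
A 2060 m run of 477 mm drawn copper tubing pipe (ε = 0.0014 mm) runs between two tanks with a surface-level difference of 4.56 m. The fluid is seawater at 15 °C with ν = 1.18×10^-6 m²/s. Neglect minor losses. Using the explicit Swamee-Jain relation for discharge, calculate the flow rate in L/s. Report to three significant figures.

Swamee-Jain (Type II): Q = -0.965·√(gD⁵h_f/L)·ln[ε/(3.7D) + √(3.17ν²L/(gD³h_f))]
√(gD⁵h_f/L) = √(9.81·0.477⁵·4.56/2060) = 0.02316
ε/(3.7D) = 7.93×10^-7; √(3.17ν²L/(gD³h_f)) = 4.33×10^-5
Q = -0.965·0.02316·ln(4.407×10^-5) = 0.2241 m³/s
Check: V = 1.25 m/s, Re = 5.07×10^5, f = 0.01311, h_f = 4.54 m ≈ 4.56 m ✓

Q ≈ 224 L/s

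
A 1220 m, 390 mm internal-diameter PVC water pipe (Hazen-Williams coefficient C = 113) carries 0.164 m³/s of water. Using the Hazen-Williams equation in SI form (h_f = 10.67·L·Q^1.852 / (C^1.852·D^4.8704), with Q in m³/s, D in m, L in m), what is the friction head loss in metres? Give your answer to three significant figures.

h_f = 10.67·1220·0.164^1.852 / (113^1.852·0.390^4.8704) = 7.076 m

h_f ≈ 7.08 m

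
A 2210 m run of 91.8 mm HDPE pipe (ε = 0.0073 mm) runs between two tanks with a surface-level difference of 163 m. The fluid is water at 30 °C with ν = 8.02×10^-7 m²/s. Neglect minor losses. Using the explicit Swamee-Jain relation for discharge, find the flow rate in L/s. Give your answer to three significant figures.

Swamee-Jain (Type II): Q = -0.965·√(gD⁵h_f/L)·ln[ε/(3.7D) + √(3.17ν²L/(gD³h_f))]
√(gD⁵h_f/L) = √(9.81·0.0918⁵·163/2210) = 0.002172
ε/(3.7D) = 2.15×10^-5; √(3.17ν²L/(gD³h_f)) = 6.04×10^-5
Q = -0.965·0.002172·ln(8.185×10^-5) = 0.01972 m³/s
Check: V = 2.98 m/s, Re = 3.41×10^5, f = 0.01496, h_f = 163 m ≈ 163 m ✓

Q ≈ 19.7 L/s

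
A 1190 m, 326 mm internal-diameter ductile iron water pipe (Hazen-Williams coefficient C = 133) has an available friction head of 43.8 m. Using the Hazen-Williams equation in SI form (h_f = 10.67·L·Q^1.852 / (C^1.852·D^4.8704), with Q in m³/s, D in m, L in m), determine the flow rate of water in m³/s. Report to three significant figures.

Q ≈ 0.327 m³/s

Rearranging: Q = [h_f·C^1.852·D^4.8704 / (10.67·L)]^(1/1.852)
Q = [43.8·133^1.852·0.326^4.8704 / (10.67·1190)]^0.540 = 0.3267 m³/s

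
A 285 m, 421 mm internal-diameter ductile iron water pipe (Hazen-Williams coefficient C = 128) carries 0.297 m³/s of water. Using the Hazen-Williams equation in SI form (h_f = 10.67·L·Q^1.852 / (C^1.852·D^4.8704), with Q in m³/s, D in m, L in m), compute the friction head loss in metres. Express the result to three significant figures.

h_f = 10.67·285·0.297^1.852 / (128^1.852·0.421^4.8704) = 2.716 m

h_f ≈ 2.72 m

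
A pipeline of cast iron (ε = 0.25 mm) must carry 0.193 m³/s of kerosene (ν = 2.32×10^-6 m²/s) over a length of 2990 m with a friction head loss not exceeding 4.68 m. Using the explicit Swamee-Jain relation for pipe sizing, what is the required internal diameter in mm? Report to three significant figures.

D ≈ 525 mm

Swamee-Jain (Type III): D = 0.66·[ε^1.25·(LQ²/(gh_f))^4.75 + ν·Q^9.4·(L/(gh_f))^5.2]^0.04
LQ²/(gh_f) = 2.426; L/(gh_f) = 65.13
Term 1 = ε^1.25·(…)^4.75 = 0.00212; Term 2 = ν·Q^9.4·(…)^5.2 = 0.00121
D = 0.66·(0.00212 + 0.00121)^0.04 = 0.5253 m = 525 mm
Check: V = 0.891 m/s, Re = 2.02×10^5, f = 0.01879, h_f = 4.32 m ≈ 4.68 m ✓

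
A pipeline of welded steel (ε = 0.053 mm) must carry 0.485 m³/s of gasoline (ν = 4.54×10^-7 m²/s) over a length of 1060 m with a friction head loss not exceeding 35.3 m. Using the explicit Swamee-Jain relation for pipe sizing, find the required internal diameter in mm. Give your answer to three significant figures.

D ≈ 382 mm

Swamee-Jain (Type III): D = 0.66·[ε^1.25·(LQ²/(gh_f))^4.75 + ν·Q^9.4·(L/(gh_f))^5.2]^0.04
LQ²/(gh_f) = 0.7200; L/(gh_f) = 3.061
Term 1 = ε^1.25·(…)^4.75 = 9.50×10^-7; Term 2 = ν·Q^9.4·(…)^5.2 = 1.70×10^-7
D = 0.66·(9.50×10^-7 + 1.70×10^-7)^0.04 = 0.3815 m = 382 mm
Check: V = 4.24 m/s, Re = 3.57×10^6, f = 0.01322, h_f = 33.7 m ≈ 35.3 m ✓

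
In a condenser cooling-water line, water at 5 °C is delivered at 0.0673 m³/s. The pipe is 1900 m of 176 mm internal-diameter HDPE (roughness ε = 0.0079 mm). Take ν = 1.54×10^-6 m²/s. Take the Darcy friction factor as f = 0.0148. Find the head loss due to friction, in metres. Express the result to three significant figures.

V = 4Q/(πD²) = 4·0.0673/(π·0.176²) = 2.766 m/s
h_f = f(L/D)V²/(2g) = 0.01480·(1900/0.176)·2.766²/(2·9.81) = 62.32 m

h_f ≈ 62.3 m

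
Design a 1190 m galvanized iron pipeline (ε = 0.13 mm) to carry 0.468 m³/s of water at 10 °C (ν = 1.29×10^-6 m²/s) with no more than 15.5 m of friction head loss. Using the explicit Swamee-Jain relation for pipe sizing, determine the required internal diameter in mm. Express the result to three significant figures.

D ≈ 472 mm

Swamee-Jain (Type III): D = 0.66·[ε^1.25·(LQ²/(gh_f))^4.75 + ν·Q^9.4·(L/(gh_f))^5.2]^0.04
LQ²/(gh_f) = 1.714; L/(gh_f) = 7.826
Term 1 = ε^1.25·(…)^4.75 = 1.80×10^-4; Term 2 = ν·Q^9.4·(…)^5.2 = 4.54×10^-5
D = 0.66·(1.80×10^-4 + 4.54×10^-5)^0.04 = 0.4717 m = 472 mm
Check: V = 2.68 m/s, Re = 9.79×10^5, f = 0.01555, h_f = 14.3 m ≈ 15.5 m ✓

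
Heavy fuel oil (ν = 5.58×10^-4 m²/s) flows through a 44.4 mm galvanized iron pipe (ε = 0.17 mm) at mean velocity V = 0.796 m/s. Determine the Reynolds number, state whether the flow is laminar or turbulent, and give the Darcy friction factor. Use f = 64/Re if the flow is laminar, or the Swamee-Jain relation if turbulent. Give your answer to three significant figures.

Re ≈ 63.3; laminar; f = 64/Re ≈ 1.01

Re = VD/ν = 0.7960·0.0444/5.58×10^-4 = 63.3
Re < 2300 → laminar → f = 64/Re = 1.010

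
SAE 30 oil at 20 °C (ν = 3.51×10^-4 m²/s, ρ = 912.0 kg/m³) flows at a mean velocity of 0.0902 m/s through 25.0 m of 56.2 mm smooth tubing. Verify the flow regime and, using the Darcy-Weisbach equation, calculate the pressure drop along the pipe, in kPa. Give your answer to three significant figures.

Re = VD/ν = 0.0902·0.05620/3.51×10^-4 = 14.4 → laminar (Re < 2300)
f = 64/Re = 4.431
h_f = f(L/D)V²/(2g) = 4.431·(25.0/0.05620)·0.0902²/(2·9.81) = 0.8175 m
Δp = ρg·h_f = 912.0·9.81·0.8175 = 7.314 kPa

Δp ≈ 7.31 kPa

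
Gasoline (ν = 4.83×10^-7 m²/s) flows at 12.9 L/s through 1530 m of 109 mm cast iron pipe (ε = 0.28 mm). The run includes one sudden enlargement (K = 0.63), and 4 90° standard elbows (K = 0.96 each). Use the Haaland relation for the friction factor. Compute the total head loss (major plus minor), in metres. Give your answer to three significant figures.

H_L ≈ 35.4 m

V = 4Q/(πD²) = 1.382 m/s; V²/2g = 0.09741 m
Re = 3.12×10^5, ε/D = 0.00257 → f = 0.02554 (Haaland)
Major: h_f = f(L/D)·V²/2g = 0.02554·14037·0.09741 = 34.92 m
Minor: ΣK = 4.47; h_m = ΣK·V²/2g = 0.4354 m
Total H_L = 34.92 + 0.4354 = 35.36 m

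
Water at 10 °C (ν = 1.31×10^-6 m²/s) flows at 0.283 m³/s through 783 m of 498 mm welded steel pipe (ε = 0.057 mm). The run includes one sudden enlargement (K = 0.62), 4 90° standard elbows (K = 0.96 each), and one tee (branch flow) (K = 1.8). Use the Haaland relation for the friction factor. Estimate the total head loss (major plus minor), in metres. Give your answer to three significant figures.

H_L ≈ 3.09 m

V = 4Q/(πD²) = 1.453 m/s; V²/2g = 0.1076 m
Re = 5.52×10^5, ε/D = 1.14×10^-4 → f = 0.01427 (Haaland)
Major: h_f = f(L/D)·V²/2g = 0.01427·1572·0.1076 = 2.414 m
Minor: ΣK = 6.26; h_m = ΣK·V²/2g = 0.6735 m
Total H_L = 2.414 + 0.6735 = 3.088 m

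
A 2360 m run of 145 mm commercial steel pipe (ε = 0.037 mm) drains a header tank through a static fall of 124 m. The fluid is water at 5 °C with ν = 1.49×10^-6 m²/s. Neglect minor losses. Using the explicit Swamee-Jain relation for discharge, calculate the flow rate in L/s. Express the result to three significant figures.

Swamee-Jain (Type II): Q = -0.965·√(gD⁵h_f/L)·ln[ε/(3.7D) + √(3.17ν²L/(gD³h_f))]
√(gD⁵h_f/L) = √(9.81·0.145⁵·124/2360) = 0.005748
ε/(3.7D) = 6.90×10^-5; √(3.17ν²L/(gD³h_f)) = 6.69×10^-5
Q = -0.965·0.005748·ln(1.359×10^-4) = 0.04939 m³/s
Check: V = 2.99 m/s, Re = 2.91×10^5, f = 0.01679, h_f = 125 m ≈ 124 m ✓

Q ≈ 49.4 L/s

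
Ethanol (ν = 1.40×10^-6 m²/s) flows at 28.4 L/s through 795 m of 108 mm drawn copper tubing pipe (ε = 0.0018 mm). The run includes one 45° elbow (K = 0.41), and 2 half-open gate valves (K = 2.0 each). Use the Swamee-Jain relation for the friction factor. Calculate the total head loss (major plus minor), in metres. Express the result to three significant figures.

V = 4Q/(πD²) = 3.100 m/s; V²/2g = 0.4898 m
Re = 2.39×10^5, ε/D = 1.67×10^-5 → f = 0.01517 (Swamee-Jain)
Major: h_f = f(L/D)·V²/2g = 0.01517·7361·0.4898 = 54.72 m
Minor: ΣK = 4.41; h_m = ΣK·V²/2g = 2.160 m
Total H_L = 54.72 + 2.160 = 56.88 m

H_L ≈ 56.9 m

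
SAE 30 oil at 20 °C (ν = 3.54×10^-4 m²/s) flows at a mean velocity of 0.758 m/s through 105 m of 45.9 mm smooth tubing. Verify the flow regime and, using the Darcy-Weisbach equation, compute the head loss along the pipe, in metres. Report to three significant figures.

h_f ≈ 43.6 m

Re = VD/ν = 0.758·0.04590/3.54×10^-4 = 98.3 → laminar (Re < 2300)
f = 64/Re = 0.6512
h_f = f(L/D)V²/(2g) = 0.6512·(105/0.04590)·0.758²/(2·9.81) = 43.62 m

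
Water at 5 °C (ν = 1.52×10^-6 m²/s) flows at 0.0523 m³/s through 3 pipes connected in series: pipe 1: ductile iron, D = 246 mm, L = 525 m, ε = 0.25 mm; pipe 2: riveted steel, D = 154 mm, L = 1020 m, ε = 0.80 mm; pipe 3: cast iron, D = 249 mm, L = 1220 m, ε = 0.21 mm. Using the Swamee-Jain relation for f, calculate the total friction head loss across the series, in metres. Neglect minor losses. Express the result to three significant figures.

Pipe 1: V = 1.100 m/s, Re = 1.78×10^5, ε/D = 0.00102, f = 0.02141, h_1 = f(L/D)V²/2g = 2.820 m
Pipe 2: V = 2.808 m/s, Re = 2.84×10^5, ε/D = 0.00519, f = 0.03119, h_2 = f(L/D)V²/2g = 83.00 m
Pipe 3: V = 1.074 m/s, Re = 1.76×10^5, ε/D = 8.43×10^-4, f = 0.02074, h_3 = f(L/D)V²/2g = 5.973 m
Series → Q common, losses add: H = Σh = 91.80 m

H ≈ 91.8 m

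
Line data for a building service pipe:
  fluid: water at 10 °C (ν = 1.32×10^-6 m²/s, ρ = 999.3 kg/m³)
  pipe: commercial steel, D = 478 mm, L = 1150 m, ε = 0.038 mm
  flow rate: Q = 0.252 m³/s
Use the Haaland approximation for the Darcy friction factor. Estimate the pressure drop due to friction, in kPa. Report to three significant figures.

V = 4Q/(πD²) = 4·0.252/(π·0.478²) = 1.404 m/s
Re = VD/ν = 1.404·0.478/1.32×10^-6 = 5.09×10^5 → turbulent
ε/D = 0.038/478 = 7.95×10^-5
Haaland: f = 0.01400
h_f = f(L/D)V²/(2g) = 0.01400·(1150/0.478)·1.404²/(2·9.81) = 3.385 m
Δp = ρg·h_f = 999.3·9.81·3.385 = 33.18 kPa

Δp ≈ 33.2 kPa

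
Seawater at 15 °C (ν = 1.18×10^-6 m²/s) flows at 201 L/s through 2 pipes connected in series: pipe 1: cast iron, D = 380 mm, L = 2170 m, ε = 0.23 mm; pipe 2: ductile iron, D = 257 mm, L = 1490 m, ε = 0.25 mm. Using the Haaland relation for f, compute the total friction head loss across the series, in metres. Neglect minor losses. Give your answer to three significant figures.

Pipe 1: V = 1.772 m/s, Re = 5.71×10^5, ε/D = 6.05×10^-4, f = 0.01813, h_1 = f(L/D)V²/2g = 16.57 m
Pipe 2: V = 3.875 m/s, Re = 8.44×10^5, ε/D = 9.73×10^-4, f = 0.01986, h_2 = f(L/D)V²/2g = 88.13 m
Series → Q common, losses add: H = Σh = 104.7 m

H ≈ 105 m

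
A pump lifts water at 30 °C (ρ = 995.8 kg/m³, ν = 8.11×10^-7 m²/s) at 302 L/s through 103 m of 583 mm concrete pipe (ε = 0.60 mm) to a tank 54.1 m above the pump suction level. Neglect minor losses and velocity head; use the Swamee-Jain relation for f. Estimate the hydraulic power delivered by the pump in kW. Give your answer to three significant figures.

P_hyd ≈ 160 kW

V = 4Q/(πD²) = 1.131 m/s; Re = 8.13×10^5; ε/D = 0.00103; f = 0.02024
h_f = f(L/D)V²/2g = 0.2332 m
Total head H = z + h_f = 54.1 + 0.2332 = 54.33 m
P_hyd = ρgQH = 995.8·9.81·0.302·54.33 = 160.3 kW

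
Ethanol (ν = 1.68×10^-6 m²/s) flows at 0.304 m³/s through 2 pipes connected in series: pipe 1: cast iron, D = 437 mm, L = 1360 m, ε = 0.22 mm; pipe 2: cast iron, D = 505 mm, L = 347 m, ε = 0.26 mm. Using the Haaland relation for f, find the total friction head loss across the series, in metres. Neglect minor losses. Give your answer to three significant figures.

H ≈ 12.9 m

Pipe 1: V = 2.027 m/s, Re = 5.27×10^5, ε/D = 5.03×10^-4, f = 0.01756, h_1 = f(L/D)V²/2g = 11.44 m
Pipe 2: V = 1.518 m/s, Re = 4.56×10^5, ε/D = 5.15×10^-4, f = 0.01774, h_2 = f(L/D)V²/2g = 1.432 m
Series → Q common, losses add: H = Σh = 12.87 m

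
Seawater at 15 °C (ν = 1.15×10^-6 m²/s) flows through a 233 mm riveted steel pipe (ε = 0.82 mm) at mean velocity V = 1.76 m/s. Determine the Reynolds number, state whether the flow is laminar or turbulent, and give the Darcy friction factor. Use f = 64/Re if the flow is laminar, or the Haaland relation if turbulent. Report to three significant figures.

Re = VD/ν = 1.760·0.233/1.15×10^-6 = 3.57×10^5
Re > 4000 → turbulent; ε/D = 0.00352
Haaland: f = 0.02774

Re ≈ 3.57×10^5; turbulent; f ≈ 0.0277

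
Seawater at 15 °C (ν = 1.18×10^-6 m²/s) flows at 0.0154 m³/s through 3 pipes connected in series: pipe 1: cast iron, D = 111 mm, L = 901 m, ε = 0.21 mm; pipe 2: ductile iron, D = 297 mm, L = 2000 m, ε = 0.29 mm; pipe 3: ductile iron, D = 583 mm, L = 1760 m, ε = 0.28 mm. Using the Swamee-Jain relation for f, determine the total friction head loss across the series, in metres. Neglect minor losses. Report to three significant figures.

Pipe 1: V = 1.591 m/s, Re = 1.50×10^5, ε/D = 0.00189, f = 0.02448, h_1 = f(L/D)V²/2g = 25.65 m
Pipe 2: V = 0.2223 m/s, Re = 5.59×10^4, ε/D = 9.76×10^-4, f = 0.02375, h_2 = f(L/D)V²/2g = 0.4029 m
Pipe 3: V = 0.05769 m/s, Re = 2.85×10^4, ε/D = 4.80×10^-4, f = 0.02503, h_3 = f(L/D)V²/2g = 0.01282 m
Series → Q common, losses add: H = Σh = 26.07 m

H ≈ 26.1 m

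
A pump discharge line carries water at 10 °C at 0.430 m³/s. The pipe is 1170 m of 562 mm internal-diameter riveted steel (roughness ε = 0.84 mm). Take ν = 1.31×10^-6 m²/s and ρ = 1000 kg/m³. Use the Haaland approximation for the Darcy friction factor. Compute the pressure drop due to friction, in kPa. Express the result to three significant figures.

V = 4Q/(πD²) = 4·0.430/(π·0.562²) = 1.733 m/s
Re = VD/ν = 1.733·0.562/1.31×10^-6 = 7.44×10^5 → turbulent
ε/D = 0.84/562 = 0.00149
Haaland: f = 0.02202
h_f = f(L/D)V²/(2g) = 0.02202·(1170/0.562)·1.733²/(2·9.81) = 7.020 m
Δp = ρg·h_f = 1000·9.81·7.020 = 68.87 kPa

Δp ≈ 68.9 kPa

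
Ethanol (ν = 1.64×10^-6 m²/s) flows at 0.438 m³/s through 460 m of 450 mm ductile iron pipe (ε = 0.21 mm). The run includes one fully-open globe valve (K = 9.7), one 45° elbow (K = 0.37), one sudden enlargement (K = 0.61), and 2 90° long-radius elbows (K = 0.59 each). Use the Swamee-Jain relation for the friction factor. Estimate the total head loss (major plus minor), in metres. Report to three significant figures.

H_L ≈ 11.4 m

V = 4Q/(πD²) = 2.754 m/s; V²/2g = 0.3866 m
Re = 7.56×10^5, ε/D = 4.67×10^-4 → f = 0.01724 (Swamee-Jain)
Major: h_f = f(L/D)·V²/2g = 0.01724·1022·0.3866 = 6.812 m
Minor: ΣK = 11.9; h_m = ΣK·V²/2g = 4.585 m
Total H_L = 6.812 + 4.585 = 11.40 m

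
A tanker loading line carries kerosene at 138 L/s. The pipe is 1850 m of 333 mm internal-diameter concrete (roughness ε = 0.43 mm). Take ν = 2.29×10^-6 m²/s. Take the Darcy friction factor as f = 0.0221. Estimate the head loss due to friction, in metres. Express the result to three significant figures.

V = 4Q/(πD²) = 4·0.138/(π·0.333²) = 1.585 m/s
h_f = f(L/D)V²/(2g) = 0.02210·(1850/0.333)·1.585²/(2·9.81) = 15.71 m

h_f ≈ 15.7 m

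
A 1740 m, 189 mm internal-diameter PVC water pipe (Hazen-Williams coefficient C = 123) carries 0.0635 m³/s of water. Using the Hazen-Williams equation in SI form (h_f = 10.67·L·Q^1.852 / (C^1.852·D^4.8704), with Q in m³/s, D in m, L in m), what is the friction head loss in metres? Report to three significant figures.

h_f = 10.67·1740·0.0635^1.852 / (123^1.852·0.189^4.8704) = 50.68 m

h_f ≈ 50.7 m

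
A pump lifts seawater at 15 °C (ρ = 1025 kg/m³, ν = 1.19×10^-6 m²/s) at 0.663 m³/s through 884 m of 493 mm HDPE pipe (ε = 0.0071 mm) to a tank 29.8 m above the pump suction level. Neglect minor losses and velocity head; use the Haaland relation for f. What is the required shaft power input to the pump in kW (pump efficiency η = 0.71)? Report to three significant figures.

P_shaft ≈ 396 kW

V = 4Q/(πD²) = 3.473 m/s; Re = 1.44×10^6; ε/D = 1.44×10^-5; f = 0.01125
h_f = f(L/D)V²/2g = 12.40 m
Total head H = z + h_f = 29.8 + 12.40 = 42.20 m
P_hyd = ρgQH = 1025·9.81·0.663·42.20 = 281.4 kW
P_shaft = P_hyd/η = 281.4/0.71 = 396.3 kW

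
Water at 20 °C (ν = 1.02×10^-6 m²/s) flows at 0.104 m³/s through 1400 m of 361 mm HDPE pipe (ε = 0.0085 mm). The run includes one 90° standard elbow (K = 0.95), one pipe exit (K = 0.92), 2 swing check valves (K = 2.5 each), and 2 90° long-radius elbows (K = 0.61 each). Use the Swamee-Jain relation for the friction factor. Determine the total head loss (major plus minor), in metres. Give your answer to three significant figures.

V = 4Q/(πD²) = 1.016 m/s; V²/2g = 0.05262 m
Re = 3.60×10^5, ε/D = 2.35×10^-5 → f = 0.01420 (Swamee-Jain)
Major: h_f = f(L/D)·V²/2g = 0.01420·3878·0.05262 = 2.898 m
Minor: ΣK = 8.09; h_m = ΣK·V²/2g = 0.4257 m
Total H_L = 2.898 + 0.4257 = 3.324 m

H_L ≈ 3.32 m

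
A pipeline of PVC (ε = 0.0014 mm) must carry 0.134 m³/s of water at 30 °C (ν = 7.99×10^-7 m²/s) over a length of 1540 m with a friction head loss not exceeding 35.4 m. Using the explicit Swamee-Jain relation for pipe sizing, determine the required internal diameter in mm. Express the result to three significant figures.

Swamee-Jain (Type III): D = 0.66·[ε^1.25·(LQ²/(gh_f))^4.75 + ν·Q^9.4·(L/(gh_f))^5.2]^0.04
LQ²/(gh_f) = 0.07963; L/(gh_f) = 4.435
Term 1 = ε^1.25·(…)^4.75 = 2.90×10^-13; Term 2 = ν·Q^9.4·(…)^5.2 = 1.15×10^-11
D = 0.66·(2.90×10^-13 + 1.15×10^-11)^0.04 = 0.2412 m = 241 mm
Check: V = 2.93 m/s, Re = 8.85×10^5, f = 0.01198, h_f = 33.5 m ≈ 35.4 m ✓

D ≈ 241 mm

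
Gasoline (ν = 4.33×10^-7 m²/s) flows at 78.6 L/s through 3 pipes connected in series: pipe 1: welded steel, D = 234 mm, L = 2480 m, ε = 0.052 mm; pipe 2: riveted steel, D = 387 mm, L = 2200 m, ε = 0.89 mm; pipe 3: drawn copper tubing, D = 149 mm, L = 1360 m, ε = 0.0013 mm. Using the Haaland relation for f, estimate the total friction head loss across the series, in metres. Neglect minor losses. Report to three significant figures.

H ≈ 134 m

Pipe 1: V = 1.828 m/s, Re = 9.88×10^5, ε/D = 2.22×10^-4, f = 0.01485, h_1 = f(L/D)V²/2g = 26.79 m
Pipe 2: V = 0.6682 m/s, Re = 5.97×10^5, ε/D = 0.00230, f = 0.02461, h_2 = f(L/D)V²/2g = 3.184 m
Pipe 3: V = 4.508 m/s, Re = 1.55×10^6, ε/D = 8.72×10^-6, f = 0.01099, h_3 = f(L/D)V²/2g = 103.9 m
Series → Q common, losses add: H = Σh = 133.9 m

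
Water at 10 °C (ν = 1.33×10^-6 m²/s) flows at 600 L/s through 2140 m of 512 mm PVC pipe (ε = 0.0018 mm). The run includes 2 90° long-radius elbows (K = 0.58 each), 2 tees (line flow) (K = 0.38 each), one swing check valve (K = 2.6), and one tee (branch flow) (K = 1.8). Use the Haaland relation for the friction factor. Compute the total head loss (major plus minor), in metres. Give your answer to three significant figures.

V = 4Q/(πD²) = 2.914 m/s; V²/2g = 0.4329 m
Re = 1.12×10^6, ε/D = 3.52×10^-6 → f = 0.01143 (Haaland)
Major: h_f = f(L/D)·V²/2g = 0.01143·4180·0.4329 = 20.68 m
Minor: ΣK = 6.32; h_m = ΣK·V²/2g = 2.736 m
Total H_L = 20.68 + 2.736 = 23.41 m

H_L ≈ 23.4 m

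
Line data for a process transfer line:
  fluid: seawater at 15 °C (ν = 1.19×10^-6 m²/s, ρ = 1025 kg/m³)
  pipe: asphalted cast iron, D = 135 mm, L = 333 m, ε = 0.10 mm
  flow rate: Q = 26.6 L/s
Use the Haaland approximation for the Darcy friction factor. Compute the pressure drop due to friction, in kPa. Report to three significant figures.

V = 4Q/(πD²) = 4·0.0266/(π·0.135²) = 1.858 m/s
Re = VD/ν = 1.858·0.135/1.19×10^-6 = 2.11×10^5 → turbulent
ε/D = 0.10/135 = 7.41×10^-4
Haaland: f = 0.01974
h_f = f(L/D)V²/(2g) = 0.01974·(333/0.135)·1.858²/(2·9.81) = 8.571 m
Δp = ρg·h_f = 1025·9.81·8.571 = 86.19 kPa

Δp ≈ 86.2 kPa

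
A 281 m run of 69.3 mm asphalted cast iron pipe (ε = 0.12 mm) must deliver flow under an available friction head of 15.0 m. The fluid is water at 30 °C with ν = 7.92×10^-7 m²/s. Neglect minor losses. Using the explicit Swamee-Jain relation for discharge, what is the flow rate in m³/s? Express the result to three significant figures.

Q ≈ 0.00659 m³/s

Swamee-Jain (Type II): Q = -0.965·√(gD⁵h_f/L)·ln[ε/(3.7D) + √(3.17ν²L/(gD³h_f))]
√(gD⁵h_f/L) = √(9.81·0.0693⁵·15.0/281) = 9.149×10^-4
ε/(3.7D) = 4.68×10^-4; √(3.17ν²L/(gD³h_f)) = 1.07×10^-4
Q = -0.965·9.149×10^-4·ln(5.748×10^-4) = 0.006587 m³/s
Check: V = 1.75 m/s, Re = 1.53×10^5, f = 0.02400, h_f = 15.1 m ≈ 15.0 m ✓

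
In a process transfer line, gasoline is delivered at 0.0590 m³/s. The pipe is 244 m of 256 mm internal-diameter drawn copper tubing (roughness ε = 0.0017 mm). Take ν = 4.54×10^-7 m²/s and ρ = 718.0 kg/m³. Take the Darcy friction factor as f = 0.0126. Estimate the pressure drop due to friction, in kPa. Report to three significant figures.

V = 4Q/(πD²) = 4·0.0590/(π·0.256²) = 1.146 m/s
h_f = f(L/D)V²/(2g) = 0.01260·(244/0.256)·1.146²/(2·9.81) = 0.8042 m
Δp = ρg·h_f = 718.0·9.81·0.8042 = 5.665 kPa

Δp ≈ 5.66 kPa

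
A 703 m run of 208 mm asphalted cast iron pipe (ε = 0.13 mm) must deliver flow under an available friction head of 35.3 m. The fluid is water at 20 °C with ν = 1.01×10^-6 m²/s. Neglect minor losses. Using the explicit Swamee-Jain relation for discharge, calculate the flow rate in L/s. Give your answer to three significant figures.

Q ≈ 114 L/s

Swamee-Jain (Type II): Q = -0.965·√(gD⁵h_f/L)·ln[ε/(3.7D) + √(3.17ν²L/(gD³h_f))]
√(gD⁵h_f/L) = √(9.81·0.208⁵·35.3/703) = 0.01385
ε/(3.7D) = 1.69×10^-4; √(3.17ν²L/(gD³h_f)) = 2.70×10^-5
Q = -0.965·0.01385·ln(1.959×10^-4) = 0.1141 m³/s
Check: V = 3.36 m/s, Re = 6.92×10^5, f = 0.01829, h_f = 35.5 m ≈ 35.3 m ✓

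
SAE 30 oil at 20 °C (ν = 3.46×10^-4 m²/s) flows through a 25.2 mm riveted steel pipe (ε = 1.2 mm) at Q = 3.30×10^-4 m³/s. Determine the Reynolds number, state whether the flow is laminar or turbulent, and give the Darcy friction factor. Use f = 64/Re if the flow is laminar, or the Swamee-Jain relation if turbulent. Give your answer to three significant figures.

Re ≈ 48.2; laminar; f = 64/Re ≈ 1.33

V = 4Q/(πD²) = 0.6616 m/s
Re = VD/ν = 0.6616·0.0252/3.46×10^-4 = 48.2
Re < 2300 → laminar → f = 64/Re = 1.328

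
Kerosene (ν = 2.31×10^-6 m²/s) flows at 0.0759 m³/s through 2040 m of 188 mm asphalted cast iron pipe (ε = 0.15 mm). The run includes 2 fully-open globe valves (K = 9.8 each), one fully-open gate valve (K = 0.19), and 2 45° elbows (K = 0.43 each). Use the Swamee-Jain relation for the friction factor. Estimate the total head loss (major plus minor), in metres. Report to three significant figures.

H_L ≈ 91.4 m

V = 4Q/(πD²) = 2.734 m/s; V²/2g = 0.3810 m
Re = 2.23×10^5, ε/D = 7.98×10^-4 → f = 0.02021 (Swamee-Jain)
Major: h_f = f(L/D)·V²/2g = 0.02021·10851·0.3810 = 83.56 m
Minor: ΣK = 20.7; h_m = ΣK·V²/2g = 7.869 m
Total H_L = 83.56 + 7.869 = 91.43 m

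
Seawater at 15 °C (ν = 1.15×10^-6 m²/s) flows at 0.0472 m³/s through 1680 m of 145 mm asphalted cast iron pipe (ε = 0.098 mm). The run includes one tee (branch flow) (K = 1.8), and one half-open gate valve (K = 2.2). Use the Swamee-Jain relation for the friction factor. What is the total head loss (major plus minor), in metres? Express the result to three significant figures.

V = 4Q/(πD²) = 2.858 m/s; V²/2g = 0.4164 m
Re = 3.60×10^5, ε/D = 6.76×10^-4 → f = 0.01908 (Swamee-Jain)
Major: h_f = f(L/D)·V²/2g = 0.01908·11586·0.4164 = 92.05 m
Minor: ΣK = 4.00; h_m = ΣK·V²/2g = 1.666 m
Total H_L = 92.05 + 1.666 = 93.71 m

H_L ≈ 93.7 m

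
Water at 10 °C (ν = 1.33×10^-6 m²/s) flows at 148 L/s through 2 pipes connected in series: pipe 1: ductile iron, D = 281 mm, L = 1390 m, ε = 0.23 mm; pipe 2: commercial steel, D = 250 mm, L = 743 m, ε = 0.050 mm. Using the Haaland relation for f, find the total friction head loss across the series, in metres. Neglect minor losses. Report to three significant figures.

Pipe 1: V = 2.386 m/s, Re = 5.04×10^5, ε/D = 8.19×10^-4, f = 0.01935, h_1 = f(L/D)V²/2g = 27.78 m
Pipe 2: V = 3.015 m/s, Re = 5.67×10^5, ε/D = 2.00×10^-4, f = 0.01514, h_2 = f(L/D)V²/2g = 20.84 m
Series → Q common, losses add: H = Σh = 48.62 m

H ≈ 48.6 m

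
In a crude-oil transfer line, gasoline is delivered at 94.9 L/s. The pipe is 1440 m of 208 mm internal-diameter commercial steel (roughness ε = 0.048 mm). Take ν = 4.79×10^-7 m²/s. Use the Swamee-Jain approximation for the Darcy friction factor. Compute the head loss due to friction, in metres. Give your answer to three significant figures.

h_f ≈ 41.2 m

V = 4Q/(πD²) = 4·0.0949/(π·0.208²) = 2.793 m/s
Re = VD/ν = 2.793·0.208/4.79×10^-7 = 1.21×10^6 → turbulent
ε/D = 0.048/208 = 2.31×10^-4
Swamee-Jain: f = 0.01496
h_f = f(L/D)V²/(2g) = 0.01496·(1440/0.208)·2.793²/(2·9.81) = 41.17 m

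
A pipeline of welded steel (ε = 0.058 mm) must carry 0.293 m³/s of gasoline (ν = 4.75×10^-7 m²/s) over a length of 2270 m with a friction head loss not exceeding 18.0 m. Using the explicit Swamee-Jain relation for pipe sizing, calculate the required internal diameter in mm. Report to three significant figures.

D ≈ 418 mm

Swamee-Jain (Type III): D = 0.66·[ε^1.25·(LQ²/(gh_f))^4.75 + ν·Q^9.4·(L/(gh_f))^5.2]^0.04
LQ²/(gh_f) = 1.104; L/(gh_f) = 12.86
Term 1 = ε^1.25·(…)^4.75 = 8.08×10^-6; Term 2 = ν·Q^9.4·(…)^5.2 = 2.71×10^-6
D = 0.66·(8.08×10^-6 + 2.71×10^-6)^0.04 = 0.4177 m = 418 mm
Check: V = 2.14 m/s, Re = 1.88×10^6, f = 0.01354, h_f = 17.1 m ≈ 18.0 m ✓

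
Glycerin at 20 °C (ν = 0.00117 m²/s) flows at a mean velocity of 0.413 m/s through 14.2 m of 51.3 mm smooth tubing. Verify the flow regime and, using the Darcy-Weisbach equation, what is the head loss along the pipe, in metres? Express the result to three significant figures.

h_f ≈ 8.50 m

Re = VD/ν = 0.413·0.05130/0.00117 = 18.1 → laminar (Re < 2300)
f = 64/Re = 3.534
h_f = f(L/D)V²/(2g) = 3.534·(14.2/0.05130)·0.413²/(2·9.81) = 8.505 m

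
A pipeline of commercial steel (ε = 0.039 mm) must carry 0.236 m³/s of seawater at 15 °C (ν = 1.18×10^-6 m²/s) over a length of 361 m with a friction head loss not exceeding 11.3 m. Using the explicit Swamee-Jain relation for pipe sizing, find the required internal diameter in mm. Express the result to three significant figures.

D ≈ 294 mm

Swamee-Jain (Type III): D = 0.66·[ε^1.25·(LQ²/(gh_f))^4.75 + ν·Q^9.4·(L/(gh_f))^5.2]^0.04
LQ²/(gh_f) = 0.1814; L/(gh_f) = 3.257
Term 1 = ε^1.25·(…)^4.75 = 9.27×10^-10; Term 2 = ν·Q^9.4·(…)^5.2 = 6.98×10^-10
D = 0.66·(9.27×10^-10 + 6.98×10^-10)^0.04 = 0.2937 m = 294 mm
Check: V = 3.48 m/s, Re = 8.67×10^5, f = 0.01411, h_f = 10.7 m ≈ 11.3 m ✓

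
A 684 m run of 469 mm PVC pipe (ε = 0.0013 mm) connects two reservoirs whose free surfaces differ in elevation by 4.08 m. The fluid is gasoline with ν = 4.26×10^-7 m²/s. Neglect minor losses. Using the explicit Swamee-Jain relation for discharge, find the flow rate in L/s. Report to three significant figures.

Swamee-Jain (Type II): Q = -0.965·√(gD⁵h_f/L)·ln[ε/(3.7D) + √(3.17ν²L/(gD³h_f))]
√(gD⁵h_f/L) = √(9.81·0.469⁵·4.08/684) = 0.03644
ε/(3.7D) = 7.49×10^-7; √(3.17ν²L/(gD³h_f)) = 9.76×10^-6
Q = -0.965·0.03644·ln(1.051×10^-5) = 0.4031 m³/s
Check: V = 2.33 m/s, Re = 2.57×10^6, f = 0.01009, h_f = 4.08 m ≈ 4.08 m ✓

Q ≈ 403 L/s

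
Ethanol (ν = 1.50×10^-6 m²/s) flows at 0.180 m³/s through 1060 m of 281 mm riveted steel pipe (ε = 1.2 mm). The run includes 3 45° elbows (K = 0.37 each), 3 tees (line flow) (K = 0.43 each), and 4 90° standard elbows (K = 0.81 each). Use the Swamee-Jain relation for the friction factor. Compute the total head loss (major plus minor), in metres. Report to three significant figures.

H_L ≈ 49.8 m

V = 4Q/(πD²) = 2.902 m/s; V²/2g = 0.4294 m
Re = 5.44×10^5, ε/D = 0.00427 → f = 0.02926 (Swamee-Jain)
Major: h_f = f(L/D)·V²/2g = 0.02926·3772·0.4294 = 47.39 m
Minor: ΣK = 5.64; h_m = ΣK·V²/2g = 2.422 m
Total H_L = 47.39 + 2.422 = 49.81 m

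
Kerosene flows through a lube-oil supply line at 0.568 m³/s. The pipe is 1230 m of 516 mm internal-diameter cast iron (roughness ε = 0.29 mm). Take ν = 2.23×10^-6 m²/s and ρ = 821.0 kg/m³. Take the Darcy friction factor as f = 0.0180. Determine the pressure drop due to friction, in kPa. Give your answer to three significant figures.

Δp ≈ 130 kPa

V = 4Q/(πD²) = 4·0.568/(π·0.516²) = 2.716 m/s
h_f = f(L/D)V²/(2g) = 0.01800·(1230/0.516)·2.716²/(2·9.81) = 16.13 m
Δp = ρg·h_f = 821.0·9.81·16.13 = 129.9 kPa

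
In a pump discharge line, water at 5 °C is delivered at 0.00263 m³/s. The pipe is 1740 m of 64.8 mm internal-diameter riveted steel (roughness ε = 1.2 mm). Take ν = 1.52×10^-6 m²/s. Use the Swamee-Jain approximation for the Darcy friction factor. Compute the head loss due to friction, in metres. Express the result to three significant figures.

V = 4Q/(πD²) = 4·0.00263/(π·0.0648²) = 0.7975 m/s
Re = VD/ν = 0.7975·0.0648/1.52×10^-6 = 3.40×10^4 → turbulent
ε/D = 1.2/64.8 = 0.0185
Swamee-Jain: f = 0.04891
h_f = f(L/D)V²/(2g) = 0.04891·(1740/0.0648)·0.7975²/(2·9.81) = 42.57 m

h_f ≈ 42.6 m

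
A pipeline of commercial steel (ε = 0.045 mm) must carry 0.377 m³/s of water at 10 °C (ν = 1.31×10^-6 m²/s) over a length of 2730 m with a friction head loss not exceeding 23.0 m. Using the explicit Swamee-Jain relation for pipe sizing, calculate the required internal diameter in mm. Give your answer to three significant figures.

Swamee-Jain (Type III): D = 0.66·[ε^1.25·(LQ²/(gh_f))^4.75 + ν·Q^9.4·(L/(gh_f))^5.2]^0.04
LQ²/(gh_f) = 1.720; L/(gh_f) = 12.10
Term 1 = ε^1.25·(…)^4.75 = 4.84×10^-5; Term 2 = ν·Q^9.4·(…)^5.2 = 5.82×10^-5
D = 0.66·(4.84×10^-5 + 5.82×10^-5)^0.04 = 0.4578 m = 458 mm
Check: V = 2.29 m/s, Re = 8.00×10^5, f = 0.01375, h_f = 21.9 m ≈ 23.0 m ✓

D ≈ 458 mm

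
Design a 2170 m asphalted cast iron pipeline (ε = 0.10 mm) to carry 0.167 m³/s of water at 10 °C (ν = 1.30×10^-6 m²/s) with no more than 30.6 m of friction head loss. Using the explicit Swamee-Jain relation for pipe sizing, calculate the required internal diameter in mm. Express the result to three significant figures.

D ≈ 311 mm

Swamee-Jain (Type III): D = 0.66·[ε^1.25·(LQ²/(gh_f))^4.75 + ν·Q^9.4·(L/(gh_f))^5.2]^0.04
LQ²/(gh_f) = 0.2016; L/(gh_f) = 7.229
Term 1 = ε^1.25·(…)^4.75 = 4.97×10^-9; Term 2 = ν·Q^9.4·(…)^5.2 = 1.88×10^-9
D = 0.66·(4.97×10^-9 + 1.88×10^-9)^0.04 = 0.3112 m = 311 mm
Check: V = 2.20 m/s, Re = 5.26×10^5, f = 0.01649, h_f = 28.3 m ≈ 30.6 m ✓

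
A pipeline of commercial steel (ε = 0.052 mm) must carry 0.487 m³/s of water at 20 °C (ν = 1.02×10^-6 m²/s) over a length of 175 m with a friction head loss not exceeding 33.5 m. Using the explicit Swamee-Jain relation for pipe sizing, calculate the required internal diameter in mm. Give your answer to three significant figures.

Swamee-Jain (Type III): D = 0.66·[ε^1.25·(LQ²/(gh_f))^4.75 + ν·Q^9.4·(L/(gh_f))^5.2]^0.04
LQ²/(gh_f) = 0.1263; L/(gh_f) = 0.5325
Term 1 = ε^1.25·(…)^4.75 = 2.38×10^-10; Term 2 = ν·Q^9.4·(…)^5.2 = 4.45×10^-11
D = 0.66·(2.38×10^-10 + 4.45×10^-11)^0.04 = 0.2739 m = 274 mm
Check: V = 8.27 m/s, Re = 2.22×10^6, f = 0.01414, h_f = 31.5 m ≈ 33.5 m ✓

D ≈ 274 mm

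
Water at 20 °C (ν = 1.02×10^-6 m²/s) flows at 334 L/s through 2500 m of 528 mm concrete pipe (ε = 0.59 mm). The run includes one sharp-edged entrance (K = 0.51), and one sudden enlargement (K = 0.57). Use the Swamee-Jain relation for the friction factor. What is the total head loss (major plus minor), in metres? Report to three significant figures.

V = 4Q/(πD²) = 1.525 m/s; V²/2g = 0.1186 m
Re = 7.90×10^5, ε/D = 0.00112 → f = 0.02063 (Swamee-Jain)
Major: h_f = f(L/D)·V²/2g = 0.02063·4735·0.1186 = 11.58 m
Minor: ΣK = 1.08; h_m = ΣK·V²/2g = 0.1281 m
Total H_L = 11.58 + 0.1281 = 11.71 m

H_L ≈ 11.7 m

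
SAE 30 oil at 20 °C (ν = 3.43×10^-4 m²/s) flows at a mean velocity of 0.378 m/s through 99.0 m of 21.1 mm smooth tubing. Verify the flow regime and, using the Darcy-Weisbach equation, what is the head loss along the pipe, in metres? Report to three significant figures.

Re = VD/ν = 0.378·0.02110/3.43×10^-4 = 23.3 → laminar (Re < 2300)
f = 64/Re = 2.752
h_f = f(L/D)V²/(2g) = 2.752·(99.0/0.02110)·0.378²/(2·9.81) = 94.05 m

h_f ≈ 94.0 m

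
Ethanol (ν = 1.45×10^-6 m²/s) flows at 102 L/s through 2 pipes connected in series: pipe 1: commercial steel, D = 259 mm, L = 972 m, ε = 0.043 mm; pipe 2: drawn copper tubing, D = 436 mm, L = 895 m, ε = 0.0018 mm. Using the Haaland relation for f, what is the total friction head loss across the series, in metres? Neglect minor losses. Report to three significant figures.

H ≈ 11.9 m

Pipe 1: V = 1.936 m/s, Re = 3.46×10^5, ε/D = 1.66×10^-4, f = 0.01553, h_1 = f(L/D)V²/2g = 11.14 m
Pipe 2: V = 0.6832 m/s, Re = 2.05×10^5, ε/D = 4.13×10^-6, f = 0.01544, h_2 = f(L/D)V²/2g = 0.7541 m
Series → Q common, losses add: H = Σh = 11.89 m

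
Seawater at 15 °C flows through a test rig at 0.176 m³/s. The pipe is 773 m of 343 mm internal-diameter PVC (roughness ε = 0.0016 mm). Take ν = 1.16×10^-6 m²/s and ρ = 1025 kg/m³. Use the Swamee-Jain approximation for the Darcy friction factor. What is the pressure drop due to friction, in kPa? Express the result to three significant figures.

Δp ≈ 54.0 kPa

V = 4Q/(πD²) = 4·0.176/(π·0.343²) = 1.905 m/s
Re = VD/ν = 1.905·0.343/1.16×10^-6 = 5.63×10^5 → turbulent
ε/D = 0.0016/343 = 4.66×10^-6
Swamee-Jain: f = 0.01290
h_f = f(L/D)V²/(2g) = 0.01290·(773/0.343)·1.905²/(2·9.81) = 5.375 m
Δp = ρg·h_f = 1025·9.81·5.375 = 54.05 kPa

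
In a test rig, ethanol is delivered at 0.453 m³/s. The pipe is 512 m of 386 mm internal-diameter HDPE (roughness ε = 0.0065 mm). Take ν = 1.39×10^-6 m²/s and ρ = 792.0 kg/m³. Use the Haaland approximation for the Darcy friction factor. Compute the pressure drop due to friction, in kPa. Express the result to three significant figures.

V = 4Q/(πD²) = 4·0.453/(π·0.386²) = 3.871 m/s
Re = VD/ν = 3.871·0.386/1.39×10^-6 = 1.07×10^6 → turbulent
ε/D = 0.0065/386 = 1.68×10^-5
Haaland: f = 0.01178
h_f = f(L/D)V²/(2g) = 0.01178·(512/0.386)·3.871²/(2·9.81) = 11.93 m
Δp = ρg·h_f = 792.0·9.81·11.93 = 92.69 kPa

Δp ≈ 92.7 kPa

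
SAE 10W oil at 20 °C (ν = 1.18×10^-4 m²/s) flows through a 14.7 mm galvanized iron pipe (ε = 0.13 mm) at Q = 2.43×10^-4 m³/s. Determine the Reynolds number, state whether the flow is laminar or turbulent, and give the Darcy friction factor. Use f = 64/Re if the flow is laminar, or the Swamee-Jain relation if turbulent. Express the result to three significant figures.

V = 4Q/(πD²) = 1.432 m/s
Re = VD/ν = 1.432·0.0147/1.18×10^-4 = 178
Re < 2300 → laminar → f = 64/Re = 0.3588

Re ≈ 178; laminar; f = 64/Re ≈ 0.359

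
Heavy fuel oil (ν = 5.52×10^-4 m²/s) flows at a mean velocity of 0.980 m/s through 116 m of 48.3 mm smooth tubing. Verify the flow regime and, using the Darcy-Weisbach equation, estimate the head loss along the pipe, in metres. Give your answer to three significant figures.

h_f ≈ 87.7 m

Re = VD/ν = 0.980·0.04830/5.52×10^-4 = 85.8 → laminar (Re < 2300)
f = 64/Re = 0.7464
h_f = f(L/D)V²/(2g) = 0.7464·(116/0.04830)·0.980²/(2·9.81) = 87.74 m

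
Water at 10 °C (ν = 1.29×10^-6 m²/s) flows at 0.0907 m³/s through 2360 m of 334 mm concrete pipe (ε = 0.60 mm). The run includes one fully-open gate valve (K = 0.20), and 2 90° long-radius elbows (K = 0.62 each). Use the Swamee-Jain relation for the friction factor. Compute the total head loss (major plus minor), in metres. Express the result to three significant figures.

V = 4Q/(πD²) = 1.035 m/s; V²/2g = 0.05462 m
Re = 2.68×10^5, ε/D = 0.00180 → f = 0.02365 (Swamee-Jain)
Major: h_f = f(L/D)·V²/2g = 0.02365·7066·0.05462 = 9.126 m
Minor: ΣK = 1.44; h_m = ΣK·V²/2g = 0.07865 m
Total H_L = 9.126 + 0.07865 = 9.204 m

H_L ≈ 9.20 m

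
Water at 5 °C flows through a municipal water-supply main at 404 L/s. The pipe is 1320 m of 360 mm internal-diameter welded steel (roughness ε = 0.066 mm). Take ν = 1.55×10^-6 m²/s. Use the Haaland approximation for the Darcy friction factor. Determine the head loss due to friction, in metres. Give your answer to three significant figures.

V = 4Q/(πD²) = 4·0.404/(π·0.360²) = 3.969 m/s
Re = VD/ν = 3.969·0.360/1.55×10^-6 = 9.22×10^5 → turbulent
ε/D = 0.066/360 = 1.83×10^-4
Haaland: f = 0.01448
h_f = f(L/D)V²/(2g) = 0.01448·(1320/0.360)·3.969²/(2·9.81) = 42.62 m

h_f ≈ 42.6 m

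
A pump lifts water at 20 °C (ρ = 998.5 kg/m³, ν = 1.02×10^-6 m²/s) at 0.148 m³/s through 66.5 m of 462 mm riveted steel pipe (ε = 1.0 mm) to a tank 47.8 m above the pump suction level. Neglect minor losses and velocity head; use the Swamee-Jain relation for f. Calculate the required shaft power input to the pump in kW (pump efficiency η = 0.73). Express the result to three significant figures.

V = 4Q/(πD²) = 0.8829 m/s; Re = 4.00×10^5; ε/D = 0.00216; f = 0.02448
h_f = f(L/D)V²/2g = 0.1400 m
Total head H = z + h_f = 47.8 + 0.1400 = 47.94 m
P_hyd = ρgQH = 998.5·9.81·0.148·47.94 = 69.50 kW
P_shaft = P_hyd/η = 69.50/0.73 = 95.20 kW

P_shaft ≈ 95.2 kW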